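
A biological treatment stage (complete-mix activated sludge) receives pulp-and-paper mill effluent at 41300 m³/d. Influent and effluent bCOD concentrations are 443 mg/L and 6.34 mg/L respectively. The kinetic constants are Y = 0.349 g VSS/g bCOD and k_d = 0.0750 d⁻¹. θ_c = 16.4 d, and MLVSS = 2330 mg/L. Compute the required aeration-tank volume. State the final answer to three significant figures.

From the SRT design equation V = Y Q (S₀−S) θ_c / [X (1 + k_d θ_c)] = 0.349 × 41300 × (443 − 6.34) × 16.4 / [2330 × (1 + 0.0750 × 16.4)] = 1.03×10^8 / 5196 = 19866 m³.

V ≈ 19900 m³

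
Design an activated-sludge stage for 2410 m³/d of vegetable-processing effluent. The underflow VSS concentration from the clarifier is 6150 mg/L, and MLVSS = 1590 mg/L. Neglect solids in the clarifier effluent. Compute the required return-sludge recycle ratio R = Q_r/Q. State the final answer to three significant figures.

R = Q_r/Q = X/(X_r − X) = 1590 / (6150 − 1590) = 0.3487.

R ≈ 0.349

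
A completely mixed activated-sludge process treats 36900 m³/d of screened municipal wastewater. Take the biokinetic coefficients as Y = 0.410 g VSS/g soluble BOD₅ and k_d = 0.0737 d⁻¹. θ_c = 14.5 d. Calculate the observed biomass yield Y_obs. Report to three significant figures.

Observed yield with endogenous decay: Y_obs = Y / (1 + k_d·θ_c) = 0.410 / (1 + 0.0737 × 14.5) = 0.410 / 2.069 = 0.1982 g VSS/g soluble BOD₅.

Y_obs ≈ 0.198 g VSS/g soluble BOD₅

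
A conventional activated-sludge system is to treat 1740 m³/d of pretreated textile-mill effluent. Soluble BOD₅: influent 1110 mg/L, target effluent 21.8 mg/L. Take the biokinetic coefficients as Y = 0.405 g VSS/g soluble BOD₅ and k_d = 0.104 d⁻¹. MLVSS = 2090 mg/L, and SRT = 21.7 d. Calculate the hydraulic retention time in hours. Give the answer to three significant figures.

Rearranging the biomass balance for a CMAS with decay, V = Y·Q·ΔS·θ_c / [X·(1+k_d θ_c)] = 0.405 × 1740 × (1110 − 21.8) × 21.7 / [2090 × (1 + 0.104 × 21.7)] = 1.66×10^7 / 6807 = 2445 m³.
HRT = V/Q = 2445 m³ / 1740 m³·d⁻¹ = 1.405 d × 24 = 33.72 h.

τ ≈ 33.7 h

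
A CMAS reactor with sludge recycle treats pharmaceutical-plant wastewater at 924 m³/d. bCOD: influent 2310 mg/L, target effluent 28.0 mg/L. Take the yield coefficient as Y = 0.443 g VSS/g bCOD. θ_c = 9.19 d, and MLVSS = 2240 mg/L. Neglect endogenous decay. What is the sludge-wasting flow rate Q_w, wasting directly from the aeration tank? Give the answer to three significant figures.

Q_w ≈ 417 m³/d

V·X = Y·Q·ΔS·θ_c gives V = 0.443 × 924 × (2310 − 28.0) × 9.19 / 2240 = 3832 m³.
For wasting at MLVSS concentration, Q_w = V/θ_c = 3832/9.19 = 417.0 m³/d.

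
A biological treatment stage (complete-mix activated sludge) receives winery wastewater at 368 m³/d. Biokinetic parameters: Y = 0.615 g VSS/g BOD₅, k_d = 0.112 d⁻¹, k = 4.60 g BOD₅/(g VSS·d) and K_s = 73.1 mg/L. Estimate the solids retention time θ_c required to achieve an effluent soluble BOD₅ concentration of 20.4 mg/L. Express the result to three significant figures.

θ_c ≈ 1.98 d

At the target effluent, Y k S/(K_s+S) = 0.615×4.60×20.4/93.50 = 0.6172 d⁻¹.
1/θ_c = 0.6172 − 0.112 = 0.5052 d⁻¹, so θ_c = 1.979 d.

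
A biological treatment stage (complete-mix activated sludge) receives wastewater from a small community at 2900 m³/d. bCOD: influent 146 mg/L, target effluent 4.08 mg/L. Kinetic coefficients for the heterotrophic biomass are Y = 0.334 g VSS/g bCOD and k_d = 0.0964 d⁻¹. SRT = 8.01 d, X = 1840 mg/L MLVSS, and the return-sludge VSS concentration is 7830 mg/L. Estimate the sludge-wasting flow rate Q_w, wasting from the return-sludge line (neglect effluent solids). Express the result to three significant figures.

Rearranging the biomass balance for a CMAS with decay, V = Y·Q·ΔS·θ_c / [X·(1+k_d θ_c)] = 0.334 × 2900 × (146 − 4.08) × 8.01 / [1840 × (1 + 0.0964 × 8.01)] = 1.1×10^6 / 3261 = 337.7 m³.
θ_c = V·X/(Q_w·X_r) when wasting from the recycle, so Q_w = V·X/(θ_c·X_r) = 337.7 × 1840 / (8.01 × 7830) = 9.907 m³/d.

Q_w ≈ 9.91 m³/d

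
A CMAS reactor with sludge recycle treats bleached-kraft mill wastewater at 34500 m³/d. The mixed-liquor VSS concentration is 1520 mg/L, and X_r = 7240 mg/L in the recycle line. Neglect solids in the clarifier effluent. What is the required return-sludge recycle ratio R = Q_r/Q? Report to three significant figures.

R ≈ 0.266

R = Q_r/Q = X/(X_r − X) = 1520 / (7240 − 1520) = 0.2657.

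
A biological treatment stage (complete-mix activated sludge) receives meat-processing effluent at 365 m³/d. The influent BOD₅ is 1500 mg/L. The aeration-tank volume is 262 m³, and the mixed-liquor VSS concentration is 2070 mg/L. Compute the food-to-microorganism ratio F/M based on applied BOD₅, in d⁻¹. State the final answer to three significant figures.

F/M ≈ 1.01 d⁻¹

Food-to-microorganism ratio F/M = Q S₀ / (V X) = 365 × 1500 / (262.0 × 2070) = 1.010 d⁻¹.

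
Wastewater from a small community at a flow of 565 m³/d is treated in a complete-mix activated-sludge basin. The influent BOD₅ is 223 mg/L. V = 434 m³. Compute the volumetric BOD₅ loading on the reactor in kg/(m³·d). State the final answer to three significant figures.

L_v = Q S₀ / V = 565 × 223 × 10⁻³ / 434.0 = 0.2903 kg/(m³·d).

L_v ≈ 0.290 kg BOD₅/(m³·d)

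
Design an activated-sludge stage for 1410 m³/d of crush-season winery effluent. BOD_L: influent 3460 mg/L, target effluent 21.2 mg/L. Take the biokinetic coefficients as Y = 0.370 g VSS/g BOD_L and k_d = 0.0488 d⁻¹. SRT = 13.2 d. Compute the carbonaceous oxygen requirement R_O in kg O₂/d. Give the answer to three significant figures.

R_O ≈ 3300 kg O₂/d

Y_obs = Y / (1 + k_d θ_c) = 0.370 / (1 + 0.0488 × 13.2) = 0.370 / 1.644 = 0.2250.
Q·(S₀ − S) = 1410 × (3460 − 21.2) × 10⁻³ = 4849 kg/d removed.
P_X = Y_obs·Q·(S₀ − S) = 0.2250 × 4849 = 1091 kg VSS/d.
R_O = Q·ΔS − 1.42 P_X = 4849 − 1549 = 3299 kg O₂/d.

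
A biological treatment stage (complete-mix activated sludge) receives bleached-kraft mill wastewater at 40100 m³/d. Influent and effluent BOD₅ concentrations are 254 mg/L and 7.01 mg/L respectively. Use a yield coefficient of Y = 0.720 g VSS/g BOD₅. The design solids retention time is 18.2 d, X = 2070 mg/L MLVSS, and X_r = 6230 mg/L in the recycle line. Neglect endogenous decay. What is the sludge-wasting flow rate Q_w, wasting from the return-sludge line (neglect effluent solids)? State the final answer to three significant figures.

Q_w ≈ 1140 m³/d

V·X = Y·Q·ΔS·θ_c gives V = 0.720 × 40100 × (254 − 7.01) × 18.2 / 2070 = 62699 m³.
Wasting from the return line (neglecting effluent solids): Q_w = V·X / (θ_c·X_r) = 62699 × 2070 / (18.2 × 6230) = 1145 m³/d.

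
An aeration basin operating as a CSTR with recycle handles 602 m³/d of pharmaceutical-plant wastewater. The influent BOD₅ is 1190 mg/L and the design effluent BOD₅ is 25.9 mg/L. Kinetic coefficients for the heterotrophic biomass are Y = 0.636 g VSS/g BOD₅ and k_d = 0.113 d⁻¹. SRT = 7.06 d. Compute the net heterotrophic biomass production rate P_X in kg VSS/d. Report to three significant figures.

Observed yield with endogenous decay: Y_obs = Y / (1 + k_d·θ_c) = 0.636 / (1 + 0.113 × 7.06) = 0.636 / 1.798 = 0.3538 g VSS/g BOD₅.
ΔS = 1190 − 25.9 = 1164 mg/L, so the substrate removal rate is 602 × 1164/1000 = 700.8 kg BOD₅/d.
P_X = Y_obs · Q(S₀ − S) = 0.3538 × 700.8 = 247.9 kg VSS/d.

P_X ≈ 248 kg VSS/d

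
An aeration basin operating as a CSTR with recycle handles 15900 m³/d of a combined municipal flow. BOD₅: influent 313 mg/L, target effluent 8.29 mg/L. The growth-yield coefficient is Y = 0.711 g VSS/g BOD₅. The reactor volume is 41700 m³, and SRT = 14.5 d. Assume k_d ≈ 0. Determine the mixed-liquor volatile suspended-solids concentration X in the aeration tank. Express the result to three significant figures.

X = Y·Q·ΔS·θ_c / V = 0.711 × 15900 × (313 − 8.29) × 14.5 / 41700 = 1198 mg/L.

X ≈ 1200 mg/L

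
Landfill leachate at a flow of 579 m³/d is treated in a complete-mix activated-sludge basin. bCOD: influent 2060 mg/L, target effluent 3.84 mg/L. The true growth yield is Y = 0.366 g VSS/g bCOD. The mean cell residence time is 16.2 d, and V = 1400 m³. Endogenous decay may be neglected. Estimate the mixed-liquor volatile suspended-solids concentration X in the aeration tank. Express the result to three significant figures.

X ≈ 5040 mg/L

From V·X = Y·Q·(S₀ − S)·θ_c (decay neglected): X = 0.366 × 579 × (2060 − 3.84) × 16.2 / 1400 = 5042 mg/L.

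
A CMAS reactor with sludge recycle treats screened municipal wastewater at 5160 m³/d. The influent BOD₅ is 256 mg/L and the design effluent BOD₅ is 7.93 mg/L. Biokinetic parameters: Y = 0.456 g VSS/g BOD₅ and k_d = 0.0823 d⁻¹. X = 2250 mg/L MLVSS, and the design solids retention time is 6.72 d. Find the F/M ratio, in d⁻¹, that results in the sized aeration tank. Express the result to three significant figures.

F/M ≈ 0.523 d⁻¹

From the SRT design equation V = Y Q (S₀−S) θ_c / [X (1 + k_d θ_c)] = 0.456 × 5160 × (256 − 7.93) × 6.72 / [2250 × (1 + 0.0823 × 6.72)] = 3.92×10^6 / 3494 = 1123 m³.
Food-to-microorganism ratio F/M = Q S₀ / (V X) = 5160 × 256 / (1123 × 2250) = 0.5230 d⁻¹.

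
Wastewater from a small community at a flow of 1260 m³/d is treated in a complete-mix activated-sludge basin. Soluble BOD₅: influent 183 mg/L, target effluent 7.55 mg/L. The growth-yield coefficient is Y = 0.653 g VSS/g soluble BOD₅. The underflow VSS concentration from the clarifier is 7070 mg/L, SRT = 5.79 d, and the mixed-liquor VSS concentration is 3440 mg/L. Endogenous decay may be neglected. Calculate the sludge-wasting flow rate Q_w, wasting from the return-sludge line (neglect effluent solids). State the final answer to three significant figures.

V·X = Y·Q·ΔS·θ_c gives V = 0.653 × 1260 × (183 − 7.55) × 5.79 / 3440 = 243.0 m³.
Wasting from the return line (neglecting effluent solids): Q_w = V·X / (θ_c·X_r) = 243.0 × 3440 / (5.79 × 7070) = 20.42 m³/d.

Q_w ≈ 20.4 m³/d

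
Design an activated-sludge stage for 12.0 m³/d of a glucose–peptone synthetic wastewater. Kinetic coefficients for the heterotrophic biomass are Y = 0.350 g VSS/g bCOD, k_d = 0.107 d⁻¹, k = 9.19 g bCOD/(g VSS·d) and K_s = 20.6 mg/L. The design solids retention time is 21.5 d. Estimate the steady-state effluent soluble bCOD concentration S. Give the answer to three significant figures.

S ≈ 1.03 mg/L

For a completely mixed reactor with recycle the Lawrence–McCarty relation gives S = K_s·(1 + k_d·θ_c) / [θ_c·(Y·k − k_d) − 1] = 20.6 × (1 + 0.107 × 21.5) / [21.5 × (0.350 × 9.19 − 0.107) − 1] = 67.99 / 65.85 = 1.032 mg/L.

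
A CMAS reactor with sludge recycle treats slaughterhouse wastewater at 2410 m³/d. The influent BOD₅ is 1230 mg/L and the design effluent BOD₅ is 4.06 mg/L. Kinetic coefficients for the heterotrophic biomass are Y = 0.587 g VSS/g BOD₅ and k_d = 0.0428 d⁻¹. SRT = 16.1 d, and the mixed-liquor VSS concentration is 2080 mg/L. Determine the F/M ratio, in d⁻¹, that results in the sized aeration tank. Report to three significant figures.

From the SRT design equation V = Y Q (S₀−S) θ_c / [X (1 + k_d θ_c)] = 0.587 × 2410 × (1230 − 4.06) × 16.1 / [2080 × (1 + 0.0428 × 16.1)] = 2.79×10^7 / 3513 = 7948 m³.
F/M = Q·S₀ / (V·X) = 2410 × 1230 / (7948 × 2080) = 0.1793 g BOD₅·(g VSS·d)⁻¹.

F/M ≈ 0.179 d⁻¹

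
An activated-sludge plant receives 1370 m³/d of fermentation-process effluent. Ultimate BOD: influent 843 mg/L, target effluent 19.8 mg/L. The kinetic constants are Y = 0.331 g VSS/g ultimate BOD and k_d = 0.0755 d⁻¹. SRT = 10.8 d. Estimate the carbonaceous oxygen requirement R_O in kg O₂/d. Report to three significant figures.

R_O ≈ 836 kg O₂/d

The observed yield is Y_obs = Y/(1 + k_d·θ_c) = 0.331 / (1 + 0.0755 × 10.8) = 0.331 / 1.815 = 0.1823 g VSS per g ultimate BOD removed.
Mass of ultimate BOD removed per day: Q(S₀ − S) = 1370 × 823.2 g/m³ = 1128 kg/d.
Net sludge production P_X = 0.1823 × 1128 = 205.6 kg VSS/d.
Carbonaceous O₂ demand = substrate oxidised − cell-mass equivalent = 1128 − 1.42 × 205.6 = 835.8 kg O₂/d.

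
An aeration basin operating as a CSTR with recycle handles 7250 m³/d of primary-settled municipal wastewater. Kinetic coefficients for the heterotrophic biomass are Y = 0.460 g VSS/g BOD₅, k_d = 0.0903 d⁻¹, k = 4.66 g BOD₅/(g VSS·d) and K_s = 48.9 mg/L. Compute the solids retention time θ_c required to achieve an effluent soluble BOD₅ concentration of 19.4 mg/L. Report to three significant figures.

θ_c ≈ 1.93 d

At the target effluent, Y k S/(K_s+S) = 0.460×4.66×19.4/68.30 = 0.6089 d⁻¹.
1/θ_c = 0.6089 − 0.0903 = 0.5186 d⁻¹, so θ_c = 1.928 d.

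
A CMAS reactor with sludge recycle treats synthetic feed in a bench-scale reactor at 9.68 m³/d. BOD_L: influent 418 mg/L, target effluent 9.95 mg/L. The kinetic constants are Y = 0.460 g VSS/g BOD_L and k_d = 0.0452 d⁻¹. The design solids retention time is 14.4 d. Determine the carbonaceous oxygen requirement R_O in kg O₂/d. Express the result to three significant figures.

Y_obs = Y / (1 + k_d θ_c) = 0.460 / (1 + 0.0452 × 14.4) = 0.460 / 1.651 = 0.2786.
Q·(S₀ − S) = 9.68 × (418 − 9.95) × 10⁻³ = 3.950 kg/d removed.
P_X = Y_obs·Q·(S₀ − S) = 0.2786 × 3.950 = 1.101 kg VSS/d.
Carbonaceous O₂ demand = substrate oxidised − cell-mass equivalent = 3.950 − 1.42 × 1.101 = 2.387 kg O₂/d.

R_O ≈ 2.39 kg O₂/d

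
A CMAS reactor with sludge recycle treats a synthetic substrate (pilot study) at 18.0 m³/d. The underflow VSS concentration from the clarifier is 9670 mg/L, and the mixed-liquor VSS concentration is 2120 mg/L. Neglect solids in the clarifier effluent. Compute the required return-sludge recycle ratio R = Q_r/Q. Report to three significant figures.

Mass balance around the secondary clarifier (neglecting effluent solids): R = X / (X_r − X) = 2120 / (9670 − 2120) = 0.2808.

R ≈ 0.281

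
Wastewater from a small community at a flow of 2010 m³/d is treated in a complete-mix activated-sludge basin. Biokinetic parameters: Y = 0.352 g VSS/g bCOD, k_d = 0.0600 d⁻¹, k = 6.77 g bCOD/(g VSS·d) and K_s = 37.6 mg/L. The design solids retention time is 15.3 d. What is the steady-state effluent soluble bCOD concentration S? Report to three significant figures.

S ≈ 2.09 mg/L

From the Monod/SRT balance for a CMAS, S = K_s·(1+k_d θ_c)/[θ_c·(Y k − k_d) − 1] = 37.6 × (1 + 0.0600 × 15.3) / [15.3 × (0.352 × 6.77 − 0.0600) − 1] = 72.12 / 34.54 = 2.088 mg/L.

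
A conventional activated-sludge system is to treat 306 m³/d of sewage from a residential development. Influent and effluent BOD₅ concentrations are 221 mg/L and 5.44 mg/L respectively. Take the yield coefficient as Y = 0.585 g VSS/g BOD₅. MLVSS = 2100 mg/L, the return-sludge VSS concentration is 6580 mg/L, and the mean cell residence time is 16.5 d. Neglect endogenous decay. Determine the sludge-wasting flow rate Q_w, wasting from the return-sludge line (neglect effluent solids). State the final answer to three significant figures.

Biomass mass balance (decay neglected): V·X = Y·Q·(S₀ − S)·θ_c, so V = 0.585 × 306 × (221 − 5.44) × 16.5 / 2100 = 303.2 m³.
θ_c = V·X/(Q_w·X_r) when wasting from the recycle, so Q_w = V·X/(θ_c·X_r) = 303.2 × 2100 / (16.5 × 6580) = 5.864 m³/d.

Q_w ≈ 5.86 m³/d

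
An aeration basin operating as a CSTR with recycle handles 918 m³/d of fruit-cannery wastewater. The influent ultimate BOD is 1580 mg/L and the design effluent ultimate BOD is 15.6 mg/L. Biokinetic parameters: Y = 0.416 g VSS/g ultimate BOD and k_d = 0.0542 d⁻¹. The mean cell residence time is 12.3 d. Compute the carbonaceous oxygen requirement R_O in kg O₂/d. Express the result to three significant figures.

Correct the yield for decay: Y_obs = Y/(1 + k_d θ_c) = 0.416 / (1 + 0.0542 × 12.3) = 0.416 / 1.667 = 0.2496.
Mass of ultimate BOD removed per day: Q(S₀ − S) = 918 × 1564 g/m³ = 1436 kg/d.
Net sludge production P_X = 0.2496 × 1436 = 358.5 kg VSS/d.
R_O = Q·(S₀ − S) − 1.42·P_X = 1436 − 1.42 × 358.5 = 927.1 kg O₂/d.

R_O ≈ 927 kg O₂/d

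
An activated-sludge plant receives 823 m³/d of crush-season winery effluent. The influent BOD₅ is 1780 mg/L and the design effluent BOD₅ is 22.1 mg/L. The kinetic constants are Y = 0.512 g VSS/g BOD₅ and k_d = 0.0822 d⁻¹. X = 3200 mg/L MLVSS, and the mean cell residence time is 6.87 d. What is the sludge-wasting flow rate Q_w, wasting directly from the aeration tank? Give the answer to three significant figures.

Q_w ≈ 148 m³/d

From the SRT design equation V = Y Q (S₀−S) θ_c / [X (1 + k_d θ_c)] = 0.512 × 823 × (1780 − 22.1) × 6.87 / [3200 × (1 + 0.0822 × 6.87)] = 5.09×10^6 / 5007 = 1016 m³.
With mixed-liquor wasting, θ_c = V/Q_w, so Q_w = V/θ_c = 1016/6.87 = 147.9 m³/d.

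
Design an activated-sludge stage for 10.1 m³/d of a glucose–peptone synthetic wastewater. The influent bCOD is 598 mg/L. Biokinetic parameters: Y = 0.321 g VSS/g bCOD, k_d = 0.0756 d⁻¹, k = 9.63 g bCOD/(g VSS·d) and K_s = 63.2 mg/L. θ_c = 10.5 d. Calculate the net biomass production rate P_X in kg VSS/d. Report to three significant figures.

P_X ≈ 1.07 kg VSS/d

For a completely mixed reactor with recycle the Lawrence–McCarty relation gives S = K_s·(1 + k_d·θ_c) / [θ_c·(Y·k − k_d) − 1] = 63.2 × (1 + 0.0756 × 10.5) / [10.5 × (0.321 × 9.63 − 0.0756) − 1] = 113.4 / 30.66 = 3.697 mg/L.
Correct the yield for decay: Y_obs = Y/(1 + k_d θ_c) = 0.321 / (1 + 0.0756 × 10.5) = 0.321 / 1.794 = 0.1789.
Mass of bCOD removed per day: Q(S₀ − S) = 10.1 × 594.3 g/m³ = 6.002 kg/d.
Biomass produced: P_X = Y_obs·Q·ΔS = 0.1789 × 6.002 ≈ 1.074 kg VSS/d.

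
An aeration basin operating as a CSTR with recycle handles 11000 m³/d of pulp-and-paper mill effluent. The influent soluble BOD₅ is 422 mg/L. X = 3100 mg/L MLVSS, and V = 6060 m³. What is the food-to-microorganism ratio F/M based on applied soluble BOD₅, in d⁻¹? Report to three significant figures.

F/M ≈ 0.247 d⁻¹

Food-to-microorganism ratio F/M = Q S₀ / (V X) = 11000 × 422 / (6060 × 3100) = 0.2471 d⁻¹.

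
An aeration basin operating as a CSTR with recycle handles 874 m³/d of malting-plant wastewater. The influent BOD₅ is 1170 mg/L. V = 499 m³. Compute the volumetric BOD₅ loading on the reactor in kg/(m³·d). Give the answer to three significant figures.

L_v ≈ 2.05 kg BOD₅/(m³·d)

Volumetric loading L_v = Q·S₀ / V = 874 × 1170 g/m³ / 499.0 m³ = 2049 g/(m³·d) = 2.049 kg BOD₅/(m³·d).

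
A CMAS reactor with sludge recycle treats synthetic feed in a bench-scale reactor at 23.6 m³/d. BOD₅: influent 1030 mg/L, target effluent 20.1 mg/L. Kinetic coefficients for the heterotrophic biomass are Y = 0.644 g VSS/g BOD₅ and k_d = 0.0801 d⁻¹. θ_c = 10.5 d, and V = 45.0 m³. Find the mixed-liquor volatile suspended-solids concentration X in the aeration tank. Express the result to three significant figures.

X ≈ 1950 mg/L

X = Y·Q·ΔS·θ_c / [V·(1 + k_d θ_c)] = 0.644 × 23.6 × (1030 − 20.1) × 10.5 / [45.0 × (1 + 0.0801 × 10.5)] = 1945 mg/L.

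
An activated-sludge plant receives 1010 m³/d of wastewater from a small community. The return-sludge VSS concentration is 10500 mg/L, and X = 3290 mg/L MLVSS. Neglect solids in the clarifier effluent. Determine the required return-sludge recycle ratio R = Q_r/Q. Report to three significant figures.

R ≈ 0.456

Mass balance around the secondary clarifier (neglecting effluent solids): R = X / (X_r − X) = 3290 / (10500 − 3290) = 0.4563.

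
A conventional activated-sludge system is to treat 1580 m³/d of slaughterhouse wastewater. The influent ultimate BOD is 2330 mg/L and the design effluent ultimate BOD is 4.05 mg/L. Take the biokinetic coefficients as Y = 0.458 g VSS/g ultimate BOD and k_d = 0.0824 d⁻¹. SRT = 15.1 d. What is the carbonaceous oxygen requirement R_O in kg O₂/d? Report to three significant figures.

Observed yield with endogenous decay: Y_obs = Y / (1 + k_d·θ_c) = 0.458 / (1 + 0.0824 × 15.1) = 0.458 / 2.244 = 0.2041 g VSS/g ultimate BOD.
ΔS = 2330 − 4.05 = 2326 mg/L, so the substrate removal rate is 1580 × 2326/1000 = 3675 kg ultimate BOD/d.
P_X = Y_obs·Q·(S₀ − S) = 0.2041 × 3675 = 750.0 kg VSS/d.
R_O = Q·(S₀ − S) − 1.42·P_X = 3675 − 1.42 × 750.0 = 2610 kg O₂/d.

R_O ≈ 2610 kg O₂/d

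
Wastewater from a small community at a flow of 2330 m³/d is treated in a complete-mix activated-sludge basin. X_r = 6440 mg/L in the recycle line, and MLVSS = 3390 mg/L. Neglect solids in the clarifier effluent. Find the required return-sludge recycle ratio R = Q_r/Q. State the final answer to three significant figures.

R ≈ 1.11

Solids balance on the clarifier gives (1+R)X = R·X_r, so R = X/(X_r − X) = 3390 / (6440 − 3390) = 1.111.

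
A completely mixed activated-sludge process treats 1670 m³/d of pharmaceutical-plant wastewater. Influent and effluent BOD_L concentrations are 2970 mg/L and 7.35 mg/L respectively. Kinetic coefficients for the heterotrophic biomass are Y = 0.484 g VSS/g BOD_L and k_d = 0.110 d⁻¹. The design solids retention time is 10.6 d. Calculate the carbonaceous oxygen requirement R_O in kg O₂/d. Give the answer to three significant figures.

Observed yield with endogenous decay: Y_obs = Y / (1 + k_d·θ_c) = 0.484 / (1 + 0.110 × 10.6) = 0.484 / 2.166 = 0.2235 g VSS/g BOD_L.
Q·(S₀ − S) = 1670 × (2970 − 7.35) × 10⁻³ = 4948 kg/d removed.
Net sludge production P_X = 0.2235 × 4948 = 1106 kg VSS/d.
Carbonaceous O₂ demand = substrate oxidised − cell-mass equivalent = 4948 − 1.42 × 1106 = 3378 kg O₂/d.

R_O ≈ 3380 kg O₂/d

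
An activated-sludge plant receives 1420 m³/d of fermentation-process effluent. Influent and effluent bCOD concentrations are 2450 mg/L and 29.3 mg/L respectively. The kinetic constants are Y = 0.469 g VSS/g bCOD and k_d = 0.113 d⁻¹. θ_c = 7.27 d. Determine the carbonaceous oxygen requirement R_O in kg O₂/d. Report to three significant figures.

R_O ≈ 2180 kg O₂/d

Y_obs = Y / (1 + k_d θ_c) = 0.469 / (1 + 0.113 × 7.27) = 0.469 / 1.822 = 0.2575.
Substrate removed = Q·(S₀ − S) = 1420 m³/d × (2450 − 29.3) g/m³ = 3.44×10^6 g/d = 3437 kg/d.
Biomass synthesised: P_X = Y_obs × 3437 = 885.1 kg VSS/d.
Carbonaceous O₂ demand = substrate oxidised − cell-mass equivalent = 3437 − 1.42 × 885.1 = 2181 kg O₂/d.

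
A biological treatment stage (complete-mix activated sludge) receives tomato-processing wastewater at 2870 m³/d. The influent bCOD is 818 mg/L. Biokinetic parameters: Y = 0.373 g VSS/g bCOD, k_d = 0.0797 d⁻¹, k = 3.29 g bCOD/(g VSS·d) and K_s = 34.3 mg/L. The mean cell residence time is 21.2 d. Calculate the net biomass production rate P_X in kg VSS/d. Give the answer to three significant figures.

P_X ≈ 324 kg VSS/d

For a completely mixed reactor with recycle the Lawrence–McCarty relation gives S = K_s·(1 + k_d·θ_c) / [θ_c·(Y·k − k_d) − 1] = 34.3 × (1 + 0.0797 × 21.2) / [21.2 × (0.373 × 3.29 − 0.0797) − 1] = 92.25 / 23.33 = 3.955 mg/L.
Observed yield with endogenous decay: Y_obs = Y / (1 + k_d·θ_c) = 0.373 / (1 + 0.0797 × 21.2) = 0.373 / 2.690 = 0.1387 g VSS/g bCOD.
Q·(S₀ − S) = 2870 × (818 − 3.95) × 10⁻³ = 2336 kg/d removed.
P_X = Y_obs · Q(S₀ − S) = 0.1387 × 2336 = 324.0 kg VSS/d.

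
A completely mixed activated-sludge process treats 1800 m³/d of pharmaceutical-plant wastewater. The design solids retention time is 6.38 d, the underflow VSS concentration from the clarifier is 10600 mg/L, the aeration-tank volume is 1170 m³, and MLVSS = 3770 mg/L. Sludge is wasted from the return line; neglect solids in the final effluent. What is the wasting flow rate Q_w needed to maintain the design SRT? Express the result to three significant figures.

Q_w ≈ 65.2 m³/d

θ_c = V·X/(Q_w·X_r) when wasting from the recycle, so Q_w = V·X/(θ_c·X_r) = 1170 × 3770 / (6.38 × 10600) = 65.22 m³/d.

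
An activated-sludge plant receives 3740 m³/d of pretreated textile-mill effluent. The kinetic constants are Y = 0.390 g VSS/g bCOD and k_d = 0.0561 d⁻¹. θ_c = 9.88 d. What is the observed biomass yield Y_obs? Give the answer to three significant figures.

Y_obs ≈ 0.251 g VSS/g bCOD

Observed yield with endogenous decay: Y_obs = Y / (1 + k_d·θ_c) = 0.390 / (1 + 0.0561 × 9.88) = 0.390 / 1.554 = 0.2509 g VSS/g bCOD.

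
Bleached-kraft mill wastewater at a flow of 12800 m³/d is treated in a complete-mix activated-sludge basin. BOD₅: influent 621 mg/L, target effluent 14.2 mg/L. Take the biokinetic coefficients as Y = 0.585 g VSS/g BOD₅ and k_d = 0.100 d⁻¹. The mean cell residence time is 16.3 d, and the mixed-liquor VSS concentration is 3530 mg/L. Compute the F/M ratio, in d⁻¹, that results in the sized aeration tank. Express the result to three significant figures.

From the SRT design equation V = Y Q (S₀−S) θ_c / [X (1 + k_d θ_c)] = 0.585 × 12800 × (621 − 14.2) × 16.3 / [3530 × (1 + 0.100 × 16.3)] = 7.41×10^7 / 9284 = 7978 m³.
Food-to-microorganism ratio F/M = Q S₀ / (V X) = 12800 × 621 / (7978 × 3530) = 0.2823 d⁻¹.

F/M ≈ 0.282 d⁻¹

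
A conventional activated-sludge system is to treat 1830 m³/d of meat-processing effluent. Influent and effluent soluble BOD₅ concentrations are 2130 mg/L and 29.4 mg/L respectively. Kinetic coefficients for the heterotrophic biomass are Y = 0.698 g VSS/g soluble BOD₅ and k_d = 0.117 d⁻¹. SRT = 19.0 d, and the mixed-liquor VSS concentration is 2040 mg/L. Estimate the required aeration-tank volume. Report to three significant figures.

From the SRT design equation V = Y Q (S₀−S) θ_c / [X (1 + k_d θ_c)] = 0.698 × 1830 × (2130 − 29.4) × 19.0 / [2040 × (1 + 0.117 × 19.0)] = 5.1×10^7 / 6575 = 7754 m³.

V ≈ 7750 m³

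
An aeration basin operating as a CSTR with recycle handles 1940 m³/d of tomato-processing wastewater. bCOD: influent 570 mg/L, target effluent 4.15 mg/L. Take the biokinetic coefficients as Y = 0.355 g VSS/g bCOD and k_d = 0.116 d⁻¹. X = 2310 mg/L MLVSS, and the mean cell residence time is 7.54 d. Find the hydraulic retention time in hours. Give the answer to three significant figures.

τ ≈ 8.39 h

Rearranging the biomass balance for a CMAS with decay, V = Y·Q·ΔS·θ_c / [X·(1+k_d θ_c)] = 0.355 × 1940 × (570 − 4.15) × 7.54 / [2310 × (1 + 0.116 × 7.54)] = 2.94×10^6 / 4330 = 678.5 m³.
Hydraulic retention time τ = V/Q = 678.5 / 1940 = 0.3498 d = 8.394 h.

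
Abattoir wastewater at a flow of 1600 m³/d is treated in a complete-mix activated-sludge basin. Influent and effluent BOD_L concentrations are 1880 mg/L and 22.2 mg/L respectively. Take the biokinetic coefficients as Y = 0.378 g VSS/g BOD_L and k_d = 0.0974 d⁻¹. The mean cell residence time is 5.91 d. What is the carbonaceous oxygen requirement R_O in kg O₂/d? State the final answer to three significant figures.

Observed yield with endogenous decay: Y_obs = Y / (1 + k_d·θ_c) = 0.378 / (1 + 0.0974 × 5.91) = 0.378 / 1.576 = 0.2399 g VSS/g BOD_L.
Substrate removed = Q·(S₀ − S) = 1600 m³/d × (1880 − 22.2) g/m³ = 2.97×10^6 g/d = 2972 kg/d.
P_X = Y_obs·Q·(S₀ − S) = 0.2399 × 2972 = 713.1 kg VSS/d.
R_O = Q·ΔS − 1.42 P_X = 2972 − 1013 = 1960 kg O₂/d.

R_O ≈ 1960 kg O₂/d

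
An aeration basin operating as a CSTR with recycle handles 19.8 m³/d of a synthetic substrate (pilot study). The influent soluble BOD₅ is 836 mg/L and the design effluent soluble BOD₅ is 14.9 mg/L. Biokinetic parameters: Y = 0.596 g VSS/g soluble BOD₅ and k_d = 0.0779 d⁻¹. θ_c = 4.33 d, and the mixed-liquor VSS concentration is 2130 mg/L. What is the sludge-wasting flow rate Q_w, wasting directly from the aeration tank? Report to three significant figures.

Rearranging the biomass balance for a CMAS with decay, V = Y·Q·ΔS·θ_c / [X·(1+k_d θ_c)] = 0.596 × 19.8 × (836 − 14.9) × 4.33 / [2130 × (1 + 0.0779 × 4.33)] = 4.2×10^4 / 2848 = 14.73 m³.
For wasting at MLVSS concentration, Q_w = V/θ_c = 14.73/4.33 = 3.402 m³/d.

Q_w ≈ 3.40 m³/d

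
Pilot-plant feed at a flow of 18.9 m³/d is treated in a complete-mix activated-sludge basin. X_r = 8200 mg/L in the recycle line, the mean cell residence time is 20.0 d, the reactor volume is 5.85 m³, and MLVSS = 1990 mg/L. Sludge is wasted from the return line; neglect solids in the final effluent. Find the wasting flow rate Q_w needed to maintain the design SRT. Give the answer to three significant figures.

Q_w ≈ 0.0710 m³/d

Wasting from the return line (neglecting effluent solids): Q_w = V·X / (θ_c·X_r) = 5.850 × 1990 / (20.0 × 8200) = 0.07098 m³/d.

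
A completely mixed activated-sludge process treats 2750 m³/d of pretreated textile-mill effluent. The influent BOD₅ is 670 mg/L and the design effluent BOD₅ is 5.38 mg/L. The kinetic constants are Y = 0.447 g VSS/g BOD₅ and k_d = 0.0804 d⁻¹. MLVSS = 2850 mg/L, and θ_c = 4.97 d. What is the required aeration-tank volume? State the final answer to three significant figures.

Steady-state biomass mass balance: V·X·(1 + k_d·θ_c) = Y·Q·(S₀ − S)·θ_c, so V = 0.447 × 2750 × (670 − 5.38) × 4.97 / [2850 × (1 + 0.0804 × 4.97)] = 4.06×10^6 / 3989 = 1018 m³.

V ≈ 1020 m³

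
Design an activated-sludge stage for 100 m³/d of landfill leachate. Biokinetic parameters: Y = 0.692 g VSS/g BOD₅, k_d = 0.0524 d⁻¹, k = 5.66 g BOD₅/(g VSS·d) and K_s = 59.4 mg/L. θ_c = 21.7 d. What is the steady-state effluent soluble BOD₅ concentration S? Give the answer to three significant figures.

From the Monod/SRT balance for a CMAS, S = K_s·(1+k_d θ_c)/[θ_c·(Y k − k_d) − 1] = 59.4 × (1 + 0.0524 × 21.7) / [21.7 × (0.692 × 5.66 − 0.0524) − 1] = 126.9 / 82.86 = 1.532 mg/L.

S ≈ 1.53 mg/L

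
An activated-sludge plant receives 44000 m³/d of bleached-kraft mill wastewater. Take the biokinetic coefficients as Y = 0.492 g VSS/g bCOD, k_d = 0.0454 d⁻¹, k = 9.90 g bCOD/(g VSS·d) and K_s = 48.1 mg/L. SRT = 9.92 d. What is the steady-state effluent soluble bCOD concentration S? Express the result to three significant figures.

From the Monod/SRT balance for a CMAS, S = K_s·(1+k_d θ_c)/[θ_c·(Y k − k_d) − 1] = 48.1 × (1 + 0.0454 × 9.92) / [9.92 × (0.492 × 9.90 − 0.0454) − 1] = 69.76 / 46.87 = 1.488 mg/L.

S ≈ 1.49 mg/L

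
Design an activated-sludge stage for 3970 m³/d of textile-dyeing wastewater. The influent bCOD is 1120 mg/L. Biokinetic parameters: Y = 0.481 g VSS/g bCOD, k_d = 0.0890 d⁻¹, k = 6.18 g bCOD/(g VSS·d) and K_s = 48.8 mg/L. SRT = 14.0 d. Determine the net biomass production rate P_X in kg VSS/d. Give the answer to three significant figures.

Effluent substrate depends only on kinetics and SRT: S = K_s(1 + k_d θ_c) / [θ_c(Yk − k_d) − 1] = 48.8 × (1 + 0.0890 × 14.0) / [14.0 × (0.481 × 6.18 − 0.0890) − 1] = 109.6 / 39.37 = 2.784 mg/L.
Correct the yield for decay: Y_obs = Y/(1 + k_d θ_c) = 0.481 / (1 + 0.0890 × 14.0) = 0.481 / 2.246 = 0.2142.
Q·(S₀ − S) = 3970 × (1120 − 2.78) × 10⁻³ = 4435 kg/d removed.
Biomass produced: P_X = Y_obs·Q·ΔS = 0.2142 × 4435 ≈ 949.9 kg VSS/d.

P_X ≈ 950 kg VSS/d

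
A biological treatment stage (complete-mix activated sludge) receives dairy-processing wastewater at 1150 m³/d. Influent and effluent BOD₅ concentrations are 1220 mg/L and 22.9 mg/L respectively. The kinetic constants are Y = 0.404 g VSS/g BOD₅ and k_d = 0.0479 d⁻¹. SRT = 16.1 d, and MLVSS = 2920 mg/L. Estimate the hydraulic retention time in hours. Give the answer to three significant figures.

τ ≈ 36.1 h

Rearranging the biomass balance for a CMAS with decay, V = Y·Q·ΔS·θ_c / [X·(1+k_d θ_c)] = 0.404 × 1150 × (1220 − 22.9) × 16.1 / [2920 × (1 + 0.0479 × 16.1)] = 8.95×10^6 / 5172 = 1731 m³.
Hydraulic retention time τ = V/Q = 1731 / 1150 = 1.506 d = 36.13 h.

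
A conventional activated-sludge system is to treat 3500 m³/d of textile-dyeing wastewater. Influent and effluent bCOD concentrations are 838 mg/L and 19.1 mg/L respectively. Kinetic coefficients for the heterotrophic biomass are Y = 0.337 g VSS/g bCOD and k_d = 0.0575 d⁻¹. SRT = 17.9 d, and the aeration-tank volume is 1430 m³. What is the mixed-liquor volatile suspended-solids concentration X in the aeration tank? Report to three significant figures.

X ≈ 5960 mg/L

X = Y·Q·ΔS·θ_c / [V·(1 + k_d θ_c)] = 0.337 × 3500 × (838 − 19.1) × 17.9 / [1430 × (1 + 0.0575 × 17.9)] = 5958 mg/L.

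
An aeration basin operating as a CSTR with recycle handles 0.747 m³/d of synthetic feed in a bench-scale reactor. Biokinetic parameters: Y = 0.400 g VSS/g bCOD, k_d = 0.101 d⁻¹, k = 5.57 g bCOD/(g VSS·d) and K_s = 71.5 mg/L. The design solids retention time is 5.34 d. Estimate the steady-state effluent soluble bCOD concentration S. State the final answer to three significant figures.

S ≈ 10.6 mg/L

Effluent substrate depends only on kinetics and SRT: S = K_s(1 + k_d θ_c) / [θ_c(Yk − k_d) − 1] = 71.5 × (1 + 0.101 × 5.34) / [5.34 × (0.400 × 5.57 − 0.101) − 1] = 110.1 / 10.36 = 10.63 mg/L.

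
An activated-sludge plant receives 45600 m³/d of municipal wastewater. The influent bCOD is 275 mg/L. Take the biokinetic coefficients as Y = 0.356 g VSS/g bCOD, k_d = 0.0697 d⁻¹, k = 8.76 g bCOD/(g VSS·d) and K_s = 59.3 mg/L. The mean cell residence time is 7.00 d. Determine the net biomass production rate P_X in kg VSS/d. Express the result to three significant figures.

Effluent substrate depends only on kinetics and SRT: S = K_s(1 + k_d θ_c) / [θ_c(Yk − k_d) − 1] = 59.3 × (1 + 0.0697 × 7.00) / [7.00 × (0.356 × 8.76 − 0.0697) − 1] = 88.23 / 20.34 = 4.337 mg/L.
Y_obs = Y / (1 + k_d θ_c) = 0.356 / (1 + 0.0697 × 7.00) = 0.356 / 1.488 = 0.2393.
Q·(S₀ − S) = 45600 × (275 − 4.34) × 10⁻³ = 12342 kg/d removed.
So the net sludge growth is P_X = 0.2393 × 12342 = 2953 kg VSS/d.

P_X ≈ 2950 kg VSS/d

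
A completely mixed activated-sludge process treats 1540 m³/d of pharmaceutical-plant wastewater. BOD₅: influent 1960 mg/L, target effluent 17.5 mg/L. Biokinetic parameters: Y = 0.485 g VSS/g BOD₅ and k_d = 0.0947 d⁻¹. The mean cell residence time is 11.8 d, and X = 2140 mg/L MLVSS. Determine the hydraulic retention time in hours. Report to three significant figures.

τ ≈ 58.9 h

Rearranging the biomass balance for a CMAS with decay, V = Y·Q·ΔS·θ_c / [X·(1+k_d θ_c)] = 0.485 × 1540 × (1960 − 17.5) × 11.8 / [2140 × (1 + 0.0947 × 11.8)] = 1.71×10^7 / 4531 = 3778 m³.
HRT = V/Q = 3778 m³ / 1540 m³·d⁻¹ = 2.453 d × 24 = 58.88 h.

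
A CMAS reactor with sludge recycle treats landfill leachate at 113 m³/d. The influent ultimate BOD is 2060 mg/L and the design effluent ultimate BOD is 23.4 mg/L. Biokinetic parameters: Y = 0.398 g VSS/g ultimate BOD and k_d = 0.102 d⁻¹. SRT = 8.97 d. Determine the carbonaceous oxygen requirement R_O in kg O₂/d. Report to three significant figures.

Y_obs = Y / (1 + k_d θ_c) = 0.398 / (1 + 0.102 × 8.97) = 0.398 / 1.915 = 0.2078.
Substrate removed = Q·(S₀ − S) = 113 m³/d × (2060 − 23.4) g/m³ = 2.3×10^5 g/d = 230.1 kg/d.
Biomass synthesised: P_X = Y_obs × 230.1 = 47.83 kg VSS/d.
Carbonaceous O₂ demand = substrate oxidised − cell-mass equivalent = 230.1 − 1.42 × 47.83 = 162.2 kg O₂/d.

R_O ≈ 162 kg O₂/d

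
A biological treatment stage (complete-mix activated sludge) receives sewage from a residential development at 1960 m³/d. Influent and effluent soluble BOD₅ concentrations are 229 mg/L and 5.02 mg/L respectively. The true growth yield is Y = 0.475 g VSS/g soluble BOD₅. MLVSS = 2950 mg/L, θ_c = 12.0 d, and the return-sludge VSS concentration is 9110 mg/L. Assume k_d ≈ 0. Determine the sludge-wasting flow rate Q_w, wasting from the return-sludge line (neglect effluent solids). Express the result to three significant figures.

With k_d = 0 the design equation reduces to V = Y Q (S₀−S) θ_c / X = 0.475 × 1960 × (229 − 5.02) × 12.0 / 2950 = 848.2 m³.
Q_w = (V·X)/(θ_c X_r) = 848.2 × 2950 / (12.0 × 9110) = 22.89 m³/d.

Q_w ≈ 22.9 m³/d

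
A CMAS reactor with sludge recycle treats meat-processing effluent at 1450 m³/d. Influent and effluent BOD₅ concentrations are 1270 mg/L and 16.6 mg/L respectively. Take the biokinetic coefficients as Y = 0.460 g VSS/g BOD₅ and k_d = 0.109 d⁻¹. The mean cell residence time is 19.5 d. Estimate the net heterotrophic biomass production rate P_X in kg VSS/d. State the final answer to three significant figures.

Observed yield with endogenous decay: Y_obs = Y / (1 + k_d·θ_c) = 0.460 / (1 + 0.109 × 19.5) = 0.460 / 3.126 = 0.1472 g VSS/g BOD₅.
Mass of BOD₅ removed per day: Q(S₀ − S) = 1450 × 1253 g/m³ = 1817 kg/d.
P_X = Y_obs · Q(S₀ − S) = 0.1472 × 1817 = 267.5 kg VSS/d.

P_X ≈ 267 kg VSS/d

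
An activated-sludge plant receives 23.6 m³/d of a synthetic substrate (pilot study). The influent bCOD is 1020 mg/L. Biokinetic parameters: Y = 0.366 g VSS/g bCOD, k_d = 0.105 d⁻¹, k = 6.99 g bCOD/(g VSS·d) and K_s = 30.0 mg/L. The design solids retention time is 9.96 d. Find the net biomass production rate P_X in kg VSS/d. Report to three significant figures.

Effluent substrate depends only on kinetics and SRT: S = K_s(1 + k_d θ_c) / [θ_c(Yk − k_d) − 1] = 30.0 × (1 + 0.105 × 9.96) / [9.96 × (0.366 × 6.99 − 0.105) − 1] = 61.37 / 23.44 = 2.619 mg/L.
The observed yield is Y_obs = Y/(1 + k_d·θ_c) = 0.366 / (1 + 0.105 × 9.96) = 0.366 / 2.046 = 0.1789 g VSS per g bCOD removed.
Substrate removed = Q·(S₀ − S) = 23.6 m³/d × (1020 − 2.62) g/m³ = 2.4×10^4 g/d = 24.01 kg/d.
So the net sludge growth is P_X = 0.1789 × 24.01 = 4.295 kg VSS/d.

P_X ≈ 4.30 kg VSS/d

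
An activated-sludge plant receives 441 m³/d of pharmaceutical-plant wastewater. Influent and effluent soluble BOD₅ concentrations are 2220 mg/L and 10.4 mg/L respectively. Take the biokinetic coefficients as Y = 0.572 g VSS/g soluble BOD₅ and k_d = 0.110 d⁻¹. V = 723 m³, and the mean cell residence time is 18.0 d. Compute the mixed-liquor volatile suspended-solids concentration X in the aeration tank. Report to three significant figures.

X ≈ 4660 mg/L

From V·X·(1 + k_d·θ_c) = Y·Q·(S₀ − S)·θ_c: X = 0.572 × 441 × (2220 − 10.4) × 18.0 / [723 × (1 + 0.110 × 18.0)] = 4657 mg/L.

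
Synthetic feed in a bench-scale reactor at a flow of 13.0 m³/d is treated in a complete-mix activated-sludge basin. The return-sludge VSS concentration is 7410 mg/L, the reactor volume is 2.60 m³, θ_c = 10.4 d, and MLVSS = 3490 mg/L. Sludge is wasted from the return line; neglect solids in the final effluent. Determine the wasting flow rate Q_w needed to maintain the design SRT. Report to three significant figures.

Q_w ≈ 0.118 m³/d

Wasting from the return line (neglecting effluent solids): Q_w = V·X / (θ_c·X_r) = 2.600 × 3490 / (10.4 × 7410) = 0.1177 m³/d.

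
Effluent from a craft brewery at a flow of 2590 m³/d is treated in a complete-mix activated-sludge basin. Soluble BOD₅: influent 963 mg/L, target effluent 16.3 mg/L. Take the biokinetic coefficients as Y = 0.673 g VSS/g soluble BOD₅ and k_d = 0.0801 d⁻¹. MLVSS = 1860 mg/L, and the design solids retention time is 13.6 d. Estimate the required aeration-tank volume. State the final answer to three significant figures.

V ≈ 5770 m³

Rearranging the biomass balance for a CMAS with decay, V = Y·Q·ΔS·θ_c / [X·(1+k_d θ_c)] = 0.673 × 2590 × (963 − 16.3) × 13.6 / [1860 × (1 + 0.0801 × 13.6)] = 2.24×10^7 / 3886 = 5775 m³.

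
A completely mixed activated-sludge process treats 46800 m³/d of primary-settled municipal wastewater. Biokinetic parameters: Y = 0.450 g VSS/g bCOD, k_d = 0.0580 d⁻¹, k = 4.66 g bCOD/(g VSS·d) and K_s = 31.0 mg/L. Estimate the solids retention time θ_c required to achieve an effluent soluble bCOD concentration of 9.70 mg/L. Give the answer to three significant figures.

θ_c ≈ 2.26 d

Specific growth rate at S = 9.70 mg/L: μ = YkS/(K_s+S) = 0.450·4.66·9.70/(31.0+9.70) = 0.4998 d⁻¹.
1/θ_c = 0.4998 − 0.0580 = 0.4418 d⁻¹, so θ_c = 2.264 d.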